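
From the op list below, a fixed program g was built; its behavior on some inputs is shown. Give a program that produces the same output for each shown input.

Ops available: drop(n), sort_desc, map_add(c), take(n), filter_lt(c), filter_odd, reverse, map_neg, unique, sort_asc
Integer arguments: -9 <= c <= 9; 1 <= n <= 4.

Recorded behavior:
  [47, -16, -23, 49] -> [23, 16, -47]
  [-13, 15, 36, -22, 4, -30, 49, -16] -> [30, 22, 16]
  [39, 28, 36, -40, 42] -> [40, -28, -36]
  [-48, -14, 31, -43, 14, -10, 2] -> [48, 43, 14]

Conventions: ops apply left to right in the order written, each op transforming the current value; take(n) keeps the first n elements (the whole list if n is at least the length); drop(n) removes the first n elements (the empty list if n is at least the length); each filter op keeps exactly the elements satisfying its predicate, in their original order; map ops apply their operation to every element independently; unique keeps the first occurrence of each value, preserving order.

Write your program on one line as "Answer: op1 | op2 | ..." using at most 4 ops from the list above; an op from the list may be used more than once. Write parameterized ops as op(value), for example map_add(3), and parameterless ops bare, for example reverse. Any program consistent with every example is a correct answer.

map_neg | sort_desc | take(3)

Check, running the answer program on each example:
  [47, -16, -23, 49] -> [-47, 16, 23, -49] -> [23, 16, -47, -49] -> [23, 16, -47]
  [-13, 15, 36, -22, 4, -30, 49, -16] -> [13, -15, -36, 22, -4, 30, -49, 16] -> [30, 22, 16, 13, -4, -15, -36, -49] -> [30, 22, 16]
  [39, 28, 36, -40, 42] -> [-39, -28, -36, 40, -42] -> [40, -28, -36, -39, -42] -> [40, -28, -36]
  [-48, -14, 31, -43, 14, -10, 2] -> [48, 14, -31, 43, -14, 10, -2] -> [48, 43, 14, 10, -2, -14, -31] -> [48, 43, 14]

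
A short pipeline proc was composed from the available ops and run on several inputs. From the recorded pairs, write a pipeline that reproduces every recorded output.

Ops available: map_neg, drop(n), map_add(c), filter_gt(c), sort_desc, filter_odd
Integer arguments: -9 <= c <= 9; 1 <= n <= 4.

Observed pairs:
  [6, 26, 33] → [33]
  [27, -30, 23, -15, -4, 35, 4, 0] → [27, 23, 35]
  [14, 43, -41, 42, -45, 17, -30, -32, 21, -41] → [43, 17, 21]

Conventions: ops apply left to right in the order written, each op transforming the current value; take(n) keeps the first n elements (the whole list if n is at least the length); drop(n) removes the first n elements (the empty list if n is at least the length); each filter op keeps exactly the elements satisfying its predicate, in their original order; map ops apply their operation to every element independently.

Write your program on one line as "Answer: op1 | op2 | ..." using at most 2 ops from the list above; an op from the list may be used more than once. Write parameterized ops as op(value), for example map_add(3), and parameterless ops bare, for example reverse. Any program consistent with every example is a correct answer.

filter_odd | filter_gt(3)

Check, running the answer program on each example:
  [6, 26, 33] -> [33] -> [33]
  [27, -30, 23, -15, -4, 35, 4, 0] -> [27, 23, -15, 35] -> [27, 23, 35]
  [14, 43, -41, 42, -45, 17, -30, -32, 21, -41] -> [43, -41, -45, 17, 21, -41] -> [43, 17, 21]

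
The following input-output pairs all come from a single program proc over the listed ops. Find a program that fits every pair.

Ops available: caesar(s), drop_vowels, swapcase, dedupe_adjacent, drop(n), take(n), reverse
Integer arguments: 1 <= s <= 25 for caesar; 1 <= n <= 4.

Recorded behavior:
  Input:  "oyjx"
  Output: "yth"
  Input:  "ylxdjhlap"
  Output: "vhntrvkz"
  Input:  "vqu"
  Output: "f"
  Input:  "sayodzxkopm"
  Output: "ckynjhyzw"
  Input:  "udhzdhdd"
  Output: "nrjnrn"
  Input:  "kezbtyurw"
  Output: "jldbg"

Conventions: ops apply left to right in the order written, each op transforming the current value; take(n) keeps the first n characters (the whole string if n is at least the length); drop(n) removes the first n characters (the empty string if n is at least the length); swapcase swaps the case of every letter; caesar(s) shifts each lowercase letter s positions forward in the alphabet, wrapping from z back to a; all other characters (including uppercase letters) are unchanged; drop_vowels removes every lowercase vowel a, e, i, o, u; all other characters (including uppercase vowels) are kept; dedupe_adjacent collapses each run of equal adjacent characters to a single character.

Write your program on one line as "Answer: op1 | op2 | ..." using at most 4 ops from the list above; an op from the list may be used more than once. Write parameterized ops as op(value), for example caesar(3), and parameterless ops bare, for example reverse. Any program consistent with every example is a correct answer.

dedupe_adjacent | caesar(10) | drop_vowels

Check, running the answer program on each example:
  "oyjx" -> "oyjx" -> "yith" -> "yth"
  "ylxdjhlap" -> "ylxdjhlap" -> "ivhntrvkz" -> "vhntrvkz"
  "vqu" -> "vqu" -> "fae" -> "f"
  "sayodzxkopm" -> "sayodzxkopm" -> "ckiynjhuyzw" -> "ckynjhyzw"
  "udhzdhdd" -> "udhzdhd" -> "enrjnrn" -> "nrjnrn"
  "kezbtyurw" -> "kezbtyurw" -> "uojldiebg" -> "jldbg"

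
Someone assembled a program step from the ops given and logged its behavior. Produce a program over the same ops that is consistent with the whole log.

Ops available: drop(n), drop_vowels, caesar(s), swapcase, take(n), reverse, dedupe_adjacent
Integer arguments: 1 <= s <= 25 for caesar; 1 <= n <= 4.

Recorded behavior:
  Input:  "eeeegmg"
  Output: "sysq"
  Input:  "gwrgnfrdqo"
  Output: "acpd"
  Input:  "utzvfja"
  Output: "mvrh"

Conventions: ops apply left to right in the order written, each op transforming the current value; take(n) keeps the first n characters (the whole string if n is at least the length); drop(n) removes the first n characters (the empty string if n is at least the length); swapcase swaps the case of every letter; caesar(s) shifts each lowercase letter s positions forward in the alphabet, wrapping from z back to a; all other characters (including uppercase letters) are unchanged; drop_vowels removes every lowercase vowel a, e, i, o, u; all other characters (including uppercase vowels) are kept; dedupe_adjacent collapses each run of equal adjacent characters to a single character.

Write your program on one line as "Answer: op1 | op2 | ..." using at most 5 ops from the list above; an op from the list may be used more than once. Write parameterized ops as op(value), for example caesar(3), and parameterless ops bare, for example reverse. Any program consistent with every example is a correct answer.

drop(1) | caesar(12) | reverse | take(4)

Check, running the answer program on each example:
  "eeeegmg" -> "eeegmg" -> "qqqsys" -> "sysqqq" -> "sysq"
  "gwrgnfrdqo" -> "wrgnfrdqo" -> "idszrdpca" -> "acpdrzsdi" -> "acpd"
  "utzvfja" -> "tzvfja" -> "flhrvm" -> "mvrhlf" -> "mvrh"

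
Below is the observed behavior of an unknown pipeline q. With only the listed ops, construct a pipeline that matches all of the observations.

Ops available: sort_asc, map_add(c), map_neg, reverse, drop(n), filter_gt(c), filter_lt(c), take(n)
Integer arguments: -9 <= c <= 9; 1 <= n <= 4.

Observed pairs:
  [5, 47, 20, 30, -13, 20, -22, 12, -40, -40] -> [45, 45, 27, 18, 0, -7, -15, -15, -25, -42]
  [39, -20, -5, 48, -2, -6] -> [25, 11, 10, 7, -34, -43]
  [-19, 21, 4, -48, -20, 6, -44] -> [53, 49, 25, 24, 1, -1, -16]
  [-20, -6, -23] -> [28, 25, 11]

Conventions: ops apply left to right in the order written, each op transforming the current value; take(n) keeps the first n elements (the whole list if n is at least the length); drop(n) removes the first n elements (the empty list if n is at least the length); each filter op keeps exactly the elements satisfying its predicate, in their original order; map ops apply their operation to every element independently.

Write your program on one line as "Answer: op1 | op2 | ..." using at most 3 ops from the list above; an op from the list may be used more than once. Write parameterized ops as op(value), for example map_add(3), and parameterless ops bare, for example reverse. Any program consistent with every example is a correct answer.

sort_asc | map_neg | map_add(5)

Check, running the answer program on each example:
  [5, 47, 20, 30, -13, 20, -22, 12, -40, -40] -> [-40, -40, -22, -13, 5, 12, 20, 20, 30, 47] -> [40, 40, 22, 13, -5, -12, -20, -20, -30, -47] -> [45, 45, 27, 18, 0, -7, -15, -15, -25, -42]
  [39, -20, -5, 48, -2, -6] -> [-20, -6, -5, -2, 39, 48] -> [20, 6, 5, 2, -39, -48] -> [25, 11, 10, 7, -34, -43]
  [-19, 21, 4, -48, -20, 6, -44] -> [-48, -44, -20, -19, 4, 6, 21] -> [48, 44, 20, 19, -4, -6, -21] -> [53, 49, 25, 24, 1, -1, -16]
  [-20, -6, -23] -> [-23, -20, -6] -> [23, 20, 6] -> [28, 25, 11]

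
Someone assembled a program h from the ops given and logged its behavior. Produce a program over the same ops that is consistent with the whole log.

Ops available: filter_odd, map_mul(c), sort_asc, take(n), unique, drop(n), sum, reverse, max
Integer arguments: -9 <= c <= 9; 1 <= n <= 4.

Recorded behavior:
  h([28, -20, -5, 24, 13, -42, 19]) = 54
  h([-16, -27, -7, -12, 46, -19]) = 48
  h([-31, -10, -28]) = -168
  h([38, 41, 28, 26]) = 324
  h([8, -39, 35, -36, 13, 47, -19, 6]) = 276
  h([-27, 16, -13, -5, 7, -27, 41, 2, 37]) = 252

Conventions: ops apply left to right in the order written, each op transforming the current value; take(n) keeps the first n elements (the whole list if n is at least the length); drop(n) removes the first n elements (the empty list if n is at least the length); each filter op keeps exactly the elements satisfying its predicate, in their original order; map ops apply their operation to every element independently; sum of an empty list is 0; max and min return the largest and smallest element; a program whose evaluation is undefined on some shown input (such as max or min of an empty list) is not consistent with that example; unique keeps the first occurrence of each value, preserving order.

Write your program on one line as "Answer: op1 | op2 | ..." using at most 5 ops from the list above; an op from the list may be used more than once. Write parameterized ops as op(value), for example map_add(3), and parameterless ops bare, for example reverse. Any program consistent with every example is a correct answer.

drop(2) | map_mul(6) | reverse | sum

Check, running the answer program on each example:
  [28, -20, -5, 24, 13, -42, 19] -> [-5, 24, 13, -42, 19] -> [-30, 144, 78, -252, 114] -> [114, -252, 78, 144, -30] -> 54
  [-16, -27, -7, -12, 46, -19] -> [-7, -12, 46, -19] -> [-42, -72, 276, -114] -> [-114, 276, -72, -42] -> 48
  [-31, -10, -28] -> [-28] -> [-168] -> [-168] -> -168
  [38, 41, 28, 26] -> [28, 26] -> [168, 156] -> [156, 168] -> 324
  [8, -39, 35, -36, 13, 47, -19, 6] -> [35, -36, 13, 47, -19, 6] -> [210, -216, 78, 282, -114, 36] -> [36, -114, 282, 78, -216, 210] -> 276
  [-27, 16, -13, -5, 7, -27, 41, 2, 37] -> [-13, -5, 7, -27, 41, 2, 37] -> [-78, -30, 42, -162, 246, 12, 222] -> [222, 12, 246, -162, 42, -30, -78] -> 252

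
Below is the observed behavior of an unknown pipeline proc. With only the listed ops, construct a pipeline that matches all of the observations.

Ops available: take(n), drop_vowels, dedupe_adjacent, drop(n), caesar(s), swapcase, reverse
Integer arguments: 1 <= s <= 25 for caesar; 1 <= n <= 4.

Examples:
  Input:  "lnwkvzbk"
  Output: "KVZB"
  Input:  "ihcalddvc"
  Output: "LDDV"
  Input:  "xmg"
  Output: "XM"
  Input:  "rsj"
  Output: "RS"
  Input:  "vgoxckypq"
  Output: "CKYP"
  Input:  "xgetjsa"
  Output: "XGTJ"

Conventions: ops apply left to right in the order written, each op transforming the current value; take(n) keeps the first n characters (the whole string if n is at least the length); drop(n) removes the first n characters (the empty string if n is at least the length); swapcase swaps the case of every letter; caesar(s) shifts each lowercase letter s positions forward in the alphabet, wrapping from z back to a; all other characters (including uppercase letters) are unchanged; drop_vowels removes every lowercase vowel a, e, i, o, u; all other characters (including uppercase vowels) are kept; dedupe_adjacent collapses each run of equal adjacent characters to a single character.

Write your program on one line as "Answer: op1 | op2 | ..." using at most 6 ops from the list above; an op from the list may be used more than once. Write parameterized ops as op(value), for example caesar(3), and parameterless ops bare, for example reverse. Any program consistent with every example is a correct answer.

reverse | drop_vowels | swapcase | drop(1) | take(4) | reverse

Check, running the answer program on each example:
  "lnwkvzbk" -> "kbzvkwnl" -> "kbzvkwnl" -> "KBZVKWNL" -> "BZVKWNL" -> "BZVK" -> "KVZB"
  "ihcalddvc" -> "cvddlachi" -> "cvddlch" -> "CVDDLCH" -> "VDDLCH" -> "VDDL" -> "LDDV"
  "xmg" -> "gmx" -> "gmx" -> "GMX" -> "MX" -> "MX" -> "XM"
  "rsj" -> "jsr" -> "jsr" -> "JSR" -> "SR" -> "SR" -> "RS"
  "vgoxckypq" -> "qpykcxogv" -> "qpykcxgv" -> "QPYKCXGV" -> "PYKCXGV" -> "PYKC" -> "CKYP"
  "xgetjsa" -> "asjtegx" -> "sjtgx" -> "SJTGX" -> "JTGX" -> "JTGX" -> "XGTJ"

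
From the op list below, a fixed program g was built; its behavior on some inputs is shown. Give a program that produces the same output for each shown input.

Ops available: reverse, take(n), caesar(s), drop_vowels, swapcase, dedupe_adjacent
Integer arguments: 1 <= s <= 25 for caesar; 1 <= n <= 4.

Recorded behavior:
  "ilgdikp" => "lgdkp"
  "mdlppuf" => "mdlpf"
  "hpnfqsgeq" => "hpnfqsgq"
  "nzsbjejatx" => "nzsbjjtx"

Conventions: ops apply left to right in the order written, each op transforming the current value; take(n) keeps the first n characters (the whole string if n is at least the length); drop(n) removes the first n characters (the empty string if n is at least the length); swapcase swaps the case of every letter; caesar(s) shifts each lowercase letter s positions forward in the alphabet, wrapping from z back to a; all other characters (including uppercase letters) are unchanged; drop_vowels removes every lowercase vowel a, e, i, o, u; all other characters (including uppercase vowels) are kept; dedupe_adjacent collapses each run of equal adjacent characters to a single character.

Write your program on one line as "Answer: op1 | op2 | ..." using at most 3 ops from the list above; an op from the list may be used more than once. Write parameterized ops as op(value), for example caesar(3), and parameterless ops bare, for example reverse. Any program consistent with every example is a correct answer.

dedupe_adjacent | drop_vowels

Check, running the answer program on each example:
  "ilgdikp" -> "ilgdikp" -> "lgdkp"
  "mdlppuf" -> "mdlpuf" -> "mdlpf"
  "hpnfqsgeq" -> "hpnfqsgeq" -> "hpnfqsgq"
  "nzsbjejatx" -> "nzsbjejatx" -> "nzsbjjtx"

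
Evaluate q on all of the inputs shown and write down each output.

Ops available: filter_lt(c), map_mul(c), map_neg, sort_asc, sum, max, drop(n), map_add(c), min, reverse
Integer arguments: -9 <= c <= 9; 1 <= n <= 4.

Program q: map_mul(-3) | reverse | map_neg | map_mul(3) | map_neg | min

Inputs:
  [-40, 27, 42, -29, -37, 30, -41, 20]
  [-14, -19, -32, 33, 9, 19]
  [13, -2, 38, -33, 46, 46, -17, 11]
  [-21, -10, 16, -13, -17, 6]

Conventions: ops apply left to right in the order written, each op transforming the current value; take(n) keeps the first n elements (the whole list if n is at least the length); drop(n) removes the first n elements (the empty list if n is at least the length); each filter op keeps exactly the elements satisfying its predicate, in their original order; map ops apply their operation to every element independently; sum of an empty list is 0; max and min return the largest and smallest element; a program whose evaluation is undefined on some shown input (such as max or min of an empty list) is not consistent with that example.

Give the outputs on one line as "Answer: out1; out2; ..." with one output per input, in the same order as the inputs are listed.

Execution, op by op:
  [-40, 27, 42, -29, -37, 30, -41, 20] -> [120, -81, -126, 87, 111, -90, 123, -60] -> [-60, 123, -90, 111, 87, -126, -81, 120] -> [60, -123, 90, -111, -87, 126, 81, -120] -> [180, -369, 270, -333, -261, 378, 243, -360] -> [-180, 369, -270, 333, 261, -378, -243, 360] -> -378
  [-14, -19, -32, 33, 9, 19] -> [42, 57, 96, -99, -27, -57] -> [-57, -27, -99, 96, 57, 42] -> [57, 27, 99, -96, -57, -42] -> [171, 81, 297, -288, -171, -126] -> [-171, -81, -297, 288, 171, 126] -> -297
  [13, -2, 38, -33, 46, 46, -17, 11] -> [-39, 6, -114, 99, -138, -138, 51, -33] -> [-33, 51, -138, -138, 99, -114, 6, -39] -> [33, -51, 138, 138, -99, 114, -6, 39] -> [99, -153, 414, 414, -297, 342, -18, 117] -> [-99, 153, -414, -414, 297, -342, 18, -117] -> -414
  [-21, -10, 16, -13, -17, 6] -> [63, 30, -48, 39, 51, -18] -> [-18, 51, 39, -48, 30, 63] -> [18, -51, -39, 48, -30, -63] -> [54, -153, -117, 144, -90, -189] -> [-54, 153, 117, -144, 90, 189] -> -144

-378; -297; -414; -144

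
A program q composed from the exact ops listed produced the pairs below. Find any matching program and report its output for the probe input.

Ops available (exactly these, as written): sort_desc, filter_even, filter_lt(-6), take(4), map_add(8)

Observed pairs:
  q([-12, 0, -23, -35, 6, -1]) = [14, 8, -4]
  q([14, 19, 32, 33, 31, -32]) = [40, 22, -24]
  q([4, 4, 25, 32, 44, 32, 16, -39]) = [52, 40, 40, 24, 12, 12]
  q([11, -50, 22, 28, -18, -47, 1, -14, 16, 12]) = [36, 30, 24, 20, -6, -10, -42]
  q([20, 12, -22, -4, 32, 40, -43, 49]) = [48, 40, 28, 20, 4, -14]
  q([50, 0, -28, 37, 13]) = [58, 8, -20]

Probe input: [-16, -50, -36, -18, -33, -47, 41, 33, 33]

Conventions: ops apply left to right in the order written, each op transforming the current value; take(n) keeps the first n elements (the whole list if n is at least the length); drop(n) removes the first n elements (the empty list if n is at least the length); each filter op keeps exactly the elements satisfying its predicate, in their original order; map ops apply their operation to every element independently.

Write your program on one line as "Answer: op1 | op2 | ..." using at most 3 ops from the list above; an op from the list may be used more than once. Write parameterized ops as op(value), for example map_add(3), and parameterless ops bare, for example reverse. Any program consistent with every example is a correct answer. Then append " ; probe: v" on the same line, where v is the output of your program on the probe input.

filter_even | sort_desc | map_add(8) ; probe: [-8, -10, -28, -42]

Check, running the answer program on each example:
  [-12, 0, -23, -35, 6, -1] -> [-12, 0, 6] -> [6, 0, -12] -> [14, 8, -4]
  [14, 19, 32, 33, 31, -32] -> [14, 32, -32] -> [32, 14, -32] -> [40, 22, -24]
  [4, 4, 25, 32, 44, 32, 16, -39] -> [4, 4, 32, 44, 32, 16] -> [44, 32, 32, 16, 4, 4] -> [52, 40, 40, 24, 12, 12]
  [11, -50, 22, 28, -18, -47, 1, -14, 16, 12] -> [-50, 22, 28, -18, -14, 16, 12] -> [28, 22, 16, 12, -14, -18, -50] -> [36, 30, 24, 20, -6, -10, -42]
  [20, 12, -22, -4, 32, 40, -43, 49] -> [20, 12, -22, -4, 32, 40] -> [40, 32, 20, 12, -4, -22] -> [48, 40, 28, 20, 4, -14]
  [50, 0, -28, 37, 13] -> [50, 0, -28] -> [50, 0, -28] -> [58, 8, -20]
  probe: [-16, -50, -36, -18, -33, -47, 41, 33, 33] -> [-16, -50, -36, -18] -> [-16, -18, -36, -50] -> [-8, -10, -28, -42]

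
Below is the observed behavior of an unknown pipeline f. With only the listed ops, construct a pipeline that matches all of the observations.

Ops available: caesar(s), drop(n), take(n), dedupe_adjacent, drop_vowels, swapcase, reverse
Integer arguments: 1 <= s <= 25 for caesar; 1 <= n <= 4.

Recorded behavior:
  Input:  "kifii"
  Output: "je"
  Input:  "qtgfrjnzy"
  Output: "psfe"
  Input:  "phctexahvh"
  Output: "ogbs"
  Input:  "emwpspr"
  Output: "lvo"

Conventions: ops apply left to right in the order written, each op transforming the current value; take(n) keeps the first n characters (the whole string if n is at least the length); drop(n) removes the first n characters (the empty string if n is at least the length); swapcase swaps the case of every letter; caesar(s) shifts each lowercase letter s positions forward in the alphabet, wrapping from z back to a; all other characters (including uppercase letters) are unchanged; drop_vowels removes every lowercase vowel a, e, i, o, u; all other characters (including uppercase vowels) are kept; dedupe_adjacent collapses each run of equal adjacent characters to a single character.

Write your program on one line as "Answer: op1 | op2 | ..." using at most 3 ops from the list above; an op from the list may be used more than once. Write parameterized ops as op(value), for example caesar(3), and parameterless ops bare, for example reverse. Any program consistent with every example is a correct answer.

take(4) | drop_vowels | caesar(25)

Check, running the answer program on each example:
  "kifii" -> "kifi" -> "kf" -> "je"
  "qtgfrjnzy" -> "qtgf" -> "qtgf" -> "psfe"
  "phctexahvh" -> "phct" -> "phct" -> "ogbs"
  "emwpspr" -> "emwp" -> "mwp" -> "lvo"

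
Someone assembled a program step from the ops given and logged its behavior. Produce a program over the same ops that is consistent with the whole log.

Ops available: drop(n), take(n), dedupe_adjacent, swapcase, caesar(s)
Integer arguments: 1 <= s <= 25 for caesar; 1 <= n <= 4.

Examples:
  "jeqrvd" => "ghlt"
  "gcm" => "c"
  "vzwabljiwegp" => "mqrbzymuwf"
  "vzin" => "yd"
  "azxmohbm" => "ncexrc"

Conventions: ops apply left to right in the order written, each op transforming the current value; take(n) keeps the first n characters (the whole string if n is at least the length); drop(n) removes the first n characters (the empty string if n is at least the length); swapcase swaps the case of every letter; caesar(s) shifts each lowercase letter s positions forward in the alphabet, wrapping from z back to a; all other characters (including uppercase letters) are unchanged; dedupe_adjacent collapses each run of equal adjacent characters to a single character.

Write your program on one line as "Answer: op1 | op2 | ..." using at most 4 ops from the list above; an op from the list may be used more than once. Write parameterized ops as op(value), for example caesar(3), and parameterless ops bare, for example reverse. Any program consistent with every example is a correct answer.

swapcase | drop(2) | swapcase | caesar(16)

Check, running the answer program on each example:
  "jeqrvd" -> "JEQRVD" -> "QRVD" -> "qrvd" -> "ghlt"
  "gcm" -> "GCM" -> "M" -> "m" -> "c"
  "vzwabljiwegp" -> "VZWABLJIWEGP" -> "WABLJIWEGP" -> "wabljiwegp" -> "mqrbzymuwf"
  "vzin" -> "VZIN" -> "IN" -> "in" -> "yd"
  "azxmohbm" -> "AZXMOHBM" -> "XMOHBM" -> "xmohbm" -> "ncexrc"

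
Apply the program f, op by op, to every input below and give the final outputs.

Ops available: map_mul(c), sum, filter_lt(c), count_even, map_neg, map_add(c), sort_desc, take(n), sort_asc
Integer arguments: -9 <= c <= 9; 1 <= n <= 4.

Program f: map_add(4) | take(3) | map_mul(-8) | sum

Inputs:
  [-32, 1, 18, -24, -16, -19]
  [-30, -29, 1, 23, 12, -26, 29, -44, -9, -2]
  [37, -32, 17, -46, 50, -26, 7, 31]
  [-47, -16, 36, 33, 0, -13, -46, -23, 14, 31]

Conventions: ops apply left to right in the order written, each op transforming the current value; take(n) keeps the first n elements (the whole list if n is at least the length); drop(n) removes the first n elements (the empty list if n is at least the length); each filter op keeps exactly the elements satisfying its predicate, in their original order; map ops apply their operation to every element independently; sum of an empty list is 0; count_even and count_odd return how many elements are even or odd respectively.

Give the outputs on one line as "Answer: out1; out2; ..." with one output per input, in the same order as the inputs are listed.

8; 368; -272; 120

Execution, op by op:
  [-32, 1, 18, -24, -16, -19] -> [-28, 5, 22, -20, -12, -15] -> [-28, 5, 22] -> [224, -40, -176] -> 8
  [-30, -29, 1, 23, 12, -26, 29, -44, -9, -2] -> [-26, -25, 5, 27, 16, -22, 33, -40, -5, 2] -> [-26, -25, 5] -> [208, 200, -40] -> 368
  [37, -32, 17, -46, 50, -26, 7, 31] -> [41, -28, 21, -42, 54, -22, 11, 35] -> [41, -28, 21] -> [-328, 224, -168] -> -272
  [-47, -16, 36, 33, 0, -13, -46, -23, 14, 31] -> [-43, -12, 40, 37, 4, -9, -42, -19, 18, 35] -> [-43, -12, 40] -> [344, 96, -320] -> 120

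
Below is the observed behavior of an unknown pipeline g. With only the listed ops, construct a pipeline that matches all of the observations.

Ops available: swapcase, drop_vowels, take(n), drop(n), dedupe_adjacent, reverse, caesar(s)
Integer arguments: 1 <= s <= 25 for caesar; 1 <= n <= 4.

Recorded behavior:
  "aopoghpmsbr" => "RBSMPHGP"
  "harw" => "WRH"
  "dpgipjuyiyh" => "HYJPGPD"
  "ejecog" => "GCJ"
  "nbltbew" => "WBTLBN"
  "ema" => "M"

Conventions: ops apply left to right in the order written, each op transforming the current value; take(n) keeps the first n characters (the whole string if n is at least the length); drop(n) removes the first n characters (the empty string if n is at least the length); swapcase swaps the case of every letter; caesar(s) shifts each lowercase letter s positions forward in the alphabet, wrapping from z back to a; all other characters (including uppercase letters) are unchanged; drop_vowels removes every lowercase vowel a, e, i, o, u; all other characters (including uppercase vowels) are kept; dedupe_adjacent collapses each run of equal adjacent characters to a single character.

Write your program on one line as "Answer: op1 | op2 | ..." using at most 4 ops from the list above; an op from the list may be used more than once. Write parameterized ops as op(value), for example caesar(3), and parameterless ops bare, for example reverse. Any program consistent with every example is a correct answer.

reverse | drop_vowels | swapcase | dedupe_adjacent

Check, running the answer program on each example:
  "aopoghpmsbr" -> "rbsmphgopoa" -> "rbsmphgp" -> "RBSMPHGP" -> "RBSMPHGP"
  "harw" -> "wrah" -> "wrh" -> "WRH" -> "WRH"
  "dpgipjuyiyh" -> "hyiyujpigpd" -> "hyyjpgpd" -> "HYYJPGPD" -> "HYJPGPD"
  "ejecog" -> "goceje" -> "gcj" -> "GCJ" -> "GCJ"
  "nbltbew" -> "webtlbn" -> "wbtlbn" -> "WBTLBN" -> "WBTLBN"
  "ema" -> "ame" -> "m" -> "M" -> "M"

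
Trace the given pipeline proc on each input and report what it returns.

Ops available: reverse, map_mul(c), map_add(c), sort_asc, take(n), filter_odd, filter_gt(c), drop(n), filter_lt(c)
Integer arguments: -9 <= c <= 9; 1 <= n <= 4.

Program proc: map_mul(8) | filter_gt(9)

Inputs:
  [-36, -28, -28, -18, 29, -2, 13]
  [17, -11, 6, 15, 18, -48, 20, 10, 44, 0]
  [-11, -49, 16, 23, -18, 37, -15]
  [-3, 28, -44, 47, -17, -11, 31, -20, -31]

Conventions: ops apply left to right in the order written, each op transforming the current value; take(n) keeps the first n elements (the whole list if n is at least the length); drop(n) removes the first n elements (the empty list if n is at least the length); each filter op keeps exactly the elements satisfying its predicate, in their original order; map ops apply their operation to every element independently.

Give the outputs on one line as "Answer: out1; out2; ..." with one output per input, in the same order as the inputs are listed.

Execution, op by op:
  [-36, -28, -28, -18, 29, -2, 13] -> [-288, -224, -224, -144, 232, -16, 104] -> [232, 104]
  [17, -11, 6, 15, 18, -48, 20, 10, 44, 0] -> [136, -88, 48, 120, 144, -384, 160, 80, 352, 0] -> [136, 48, 120, 144, 160, 80, 352]
  [-11, -49, 16, 23, -18, 37, -15] -> [-88, -392, 128, 184, -144, 296, -120] -> [128, 184, 296]
  [-3, 28, -44, 47, -17, -11, 31, -20, -31] -> [-24, 224, -352, 376, -136, -88, 248, -160, -248] -> [224, 376, 248]

[232, 104]; [136, 48, 120, 144, 160, 80, 352]; [128, 184, 296]; [224, 376, 248]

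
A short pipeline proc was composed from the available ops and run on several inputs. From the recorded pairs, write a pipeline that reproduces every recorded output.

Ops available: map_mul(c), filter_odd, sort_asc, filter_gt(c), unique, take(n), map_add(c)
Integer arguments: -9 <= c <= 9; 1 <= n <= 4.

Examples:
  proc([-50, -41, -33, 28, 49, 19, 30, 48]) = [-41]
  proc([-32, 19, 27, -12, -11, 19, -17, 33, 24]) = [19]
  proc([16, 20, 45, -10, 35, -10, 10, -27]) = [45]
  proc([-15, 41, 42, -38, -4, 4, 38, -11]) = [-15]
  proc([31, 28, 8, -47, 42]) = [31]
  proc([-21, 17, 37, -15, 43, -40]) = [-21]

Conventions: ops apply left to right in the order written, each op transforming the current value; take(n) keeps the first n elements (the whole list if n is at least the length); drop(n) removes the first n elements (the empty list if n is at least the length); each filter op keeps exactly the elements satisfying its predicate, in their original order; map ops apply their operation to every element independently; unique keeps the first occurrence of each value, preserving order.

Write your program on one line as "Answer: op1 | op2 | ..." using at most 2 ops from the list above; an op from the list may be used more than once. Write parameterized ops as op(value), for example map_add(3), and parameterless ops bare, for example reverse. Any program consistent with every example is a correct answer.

filter_odd | take(1)

Check, running the answer program on each example:
  [-50, -41, -33, 28, 49, 19, 30, 48] -> [-41, -33, 49, 19] -> [-41]
  [-32, 19, 27, -12, -11, 19, -17, 33, 24] -> [19, 27, -11, 19, -17, 33] -> [19]
  [16, 20, 45, -10, 35, -10, 10, -27] -> [45, 35, -27] -> [45]
  [-15, 41, 42, -38, -4, 4, 38, -11] -> [-15, 41, -11] -> [-15]
  [31, 28, 8, -47, 42] -> [31, -47] -> [31]
  [-21, 17, 37, -15, 43, -40] -> [-21, 17, 37, -15, 43] -> [-21]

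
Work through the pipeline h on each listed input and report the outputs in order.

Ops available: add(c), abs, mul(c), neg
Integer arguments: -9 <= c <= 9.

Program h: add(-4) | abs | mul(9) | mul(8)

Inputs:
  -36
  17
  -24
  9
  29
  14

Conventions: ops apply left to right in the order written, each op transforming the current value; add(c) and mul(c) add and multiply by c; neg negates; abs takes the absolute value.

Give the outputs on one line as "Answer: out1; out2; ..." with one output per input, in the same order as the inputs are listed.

2880; 936; 2016; 360; 1800; 720

Execution, op by op:
  -36 -> -40 -> 40 -> 360 -> 2880
  17 -> 13 -> 13 -> 117 -> 936
  -24 -> -28 -> 28 -> 252 -> 2016
  9 -> 5 -> 5 -> 45 -> 360
  29 -> 25 -> 25 -> 225 -> 1800
  14 -> 10 -> 10 -> 90 -> 720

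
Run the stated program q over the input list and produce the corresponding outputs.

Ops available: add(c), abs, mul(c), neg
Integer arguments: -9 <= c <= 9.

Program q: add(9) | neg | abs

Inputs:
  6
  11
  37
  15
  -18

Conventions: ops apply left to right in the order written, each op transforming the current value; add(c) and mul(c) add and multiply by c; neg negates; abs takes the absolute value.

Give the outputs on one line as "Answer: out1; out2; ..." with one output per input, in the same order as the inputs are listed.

Execution, op by op:
  6 -> 15 -> -15 -> 15
  11 -> 20 -> -20 -> 20
  37 -> 46 -> -46 -> 46
  15 -> 24 -> -24 -> 24
  -18 -> -9 -> 9 -> 9

15; 20; 46; 24; 9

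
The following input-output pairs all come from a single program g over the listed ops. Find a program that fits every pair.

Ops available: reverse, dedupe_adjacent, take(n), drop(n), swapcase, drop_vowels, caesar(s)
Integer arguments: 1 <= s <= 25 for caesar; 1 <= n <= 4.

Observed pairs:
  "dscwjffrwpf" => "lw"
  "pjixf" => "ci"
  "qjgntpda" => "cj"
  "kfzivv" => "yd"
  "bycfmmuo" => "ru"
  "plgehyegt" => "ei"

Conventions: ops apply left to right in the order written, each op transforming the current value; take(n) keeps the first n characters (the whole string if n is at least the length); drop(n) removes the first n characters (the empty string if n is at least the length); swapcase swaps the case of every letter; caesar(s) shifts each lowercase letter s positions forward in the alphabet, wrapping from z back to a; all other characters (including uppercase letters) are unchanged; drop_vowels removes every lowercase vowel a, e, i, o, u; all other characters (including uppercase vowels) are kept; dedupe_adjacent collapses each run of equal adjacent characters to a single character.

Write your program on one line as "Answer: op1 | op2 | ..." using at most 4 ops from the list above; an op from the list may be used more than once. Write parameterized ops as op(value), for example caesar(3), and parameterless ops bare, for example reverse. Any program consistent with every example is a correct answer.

take(2) | reverse | caesar(19)

Check, running the answer program on each example:
  "dscwjffrwpf" -> "ds" -> "sd" -> "lw"
  "pjixf" -> "pj" -> "jp" -> "ci"
  "qjgntpda" -> "qj" -> "jq" -> "cj"
  "kfzivv" -> "kf" -> "fk" -> "yd"
  "bycfmmuo" -> "by" -> "yb" -> "ru"
  "plgehyegt" -> "pl" -> "lp" -> "ei"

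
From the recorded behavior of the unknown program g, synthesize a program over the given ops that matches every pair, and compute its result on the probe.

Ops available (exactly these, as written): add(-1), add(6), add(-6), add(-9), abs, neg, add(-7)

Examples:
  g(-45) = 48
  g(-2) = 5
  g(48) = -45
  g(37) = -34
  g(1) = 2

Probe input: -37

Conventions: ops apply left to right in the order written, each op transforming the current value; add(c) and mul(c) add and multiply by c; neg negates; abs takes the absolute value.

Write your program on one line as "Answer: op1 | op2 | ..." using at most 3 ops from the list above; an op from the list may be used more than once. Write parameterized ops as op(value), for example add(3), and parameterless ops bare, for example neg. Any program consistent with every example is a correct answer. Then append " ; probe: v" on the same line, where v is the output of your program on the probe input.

add(-9) | add(6) | neg ; probe: 40

Check, running the answer program on each example:
  -45 -> -54 -> -48 -> 48
  -2 -> -11 -> -5 -> 5
  48 -> 39 -> 45 -> -45
  37 -> 28 -> 34 -> -34
  1 -> -8 -> -2 -> 2
  probe: -37 -> -46 -> -40 -> 40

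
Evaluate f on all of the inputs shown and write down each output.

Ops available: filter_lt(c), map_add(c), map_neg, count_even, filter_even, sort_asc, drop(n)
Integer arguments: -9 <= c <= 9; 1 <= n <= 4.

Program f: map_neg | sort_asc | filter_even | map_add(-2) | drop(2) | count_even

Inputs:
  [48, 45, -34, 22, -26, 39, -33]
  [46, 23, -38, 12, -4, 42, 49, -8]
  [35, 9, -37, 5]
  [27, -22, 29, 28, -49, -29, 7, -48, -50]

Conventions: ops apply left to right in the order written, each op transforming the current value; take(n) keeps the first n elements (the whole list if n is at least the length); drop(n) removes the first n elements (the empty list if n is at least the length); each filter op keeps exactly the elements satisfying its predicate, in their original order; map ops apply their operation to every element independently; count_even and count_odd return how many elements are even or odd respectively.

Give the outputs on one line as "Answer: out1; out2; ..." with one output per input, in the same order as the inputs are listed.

2; 4; 0; 2

Execution, op by op:
  [48, 45, -34, 22, -26, 39, -33] -> [-48, -45, 34, -22, 26, -39, 33] -> [-48, -45, -39, -22, 26, 33, 34] -> [-48, -22, 26, 34] -> [-50, -24, 24, 32] -> [24, 32] -> 2
  [46, 23, -38, 12, -4, 42, 49, -8] -> [-46, -23, 38, -12, 4, -42, -49, 8] -> [-49, -46, -42, -23, -12, 4, 8, 38] -> [-46, -42, -12, 4, 8, 38] -> [-48, -44, -14, 2, 6, 36] -> [-14, 2, 6, 36] -> 4
  [35, 9, -37, 5] -> [-35, -9, 37, -5] -> [-35, -9, -5, 37] -> [] -> [] -> [] -> 0
  [27, -22, 29, 28, -49, -29, 7, -48, -50] -> [-27, 22, -29, -28, 49, 29, -7, 48, 50] -> [-29, -28, -27, -7, 22, 29, 48, 49, 50] -> [-28, 22, 48, 50] -> [-30, 20, 46, 48] -> [46, 48] -> 2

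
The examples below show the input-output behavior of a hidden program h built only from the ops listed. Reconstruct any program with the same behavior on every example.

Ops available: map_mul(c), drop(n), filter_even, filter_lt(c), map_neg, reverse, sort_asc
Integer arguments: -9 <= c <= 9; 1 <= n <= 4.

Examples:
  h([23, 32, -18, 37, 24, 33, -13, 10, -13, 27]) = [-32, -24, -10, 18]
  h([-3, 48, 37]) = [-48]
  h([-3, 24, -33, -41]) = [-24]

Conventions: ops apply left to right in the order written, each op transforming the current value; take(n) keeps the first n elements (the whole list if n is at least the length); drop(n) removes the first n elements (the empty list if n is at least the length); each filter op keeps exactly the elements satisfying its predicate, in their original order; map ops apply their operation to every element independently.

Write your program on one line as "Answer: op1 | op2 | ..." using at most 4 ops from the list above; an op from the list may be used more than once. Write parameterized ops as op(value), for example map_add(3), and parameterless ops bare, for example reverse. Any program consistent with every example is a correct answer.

filter_even | reverse | map_neg | sort_asc

Check, running the answer program on each example:
  [23, 32, -18, 37, 24, 33, -13, 10, -13, 27] -> [32, -18, 24, 10] -> [10, 24, -18, 32] -> [-10, -24, 18, -32] -> [-32, -24, -10, 18]
  [-3, 48, 37] -> [48] -> [48] -> [-48] -> [-48]
  [-3, 24, -33, -41] -> [24] -> [24] -> [-24] -> [-24]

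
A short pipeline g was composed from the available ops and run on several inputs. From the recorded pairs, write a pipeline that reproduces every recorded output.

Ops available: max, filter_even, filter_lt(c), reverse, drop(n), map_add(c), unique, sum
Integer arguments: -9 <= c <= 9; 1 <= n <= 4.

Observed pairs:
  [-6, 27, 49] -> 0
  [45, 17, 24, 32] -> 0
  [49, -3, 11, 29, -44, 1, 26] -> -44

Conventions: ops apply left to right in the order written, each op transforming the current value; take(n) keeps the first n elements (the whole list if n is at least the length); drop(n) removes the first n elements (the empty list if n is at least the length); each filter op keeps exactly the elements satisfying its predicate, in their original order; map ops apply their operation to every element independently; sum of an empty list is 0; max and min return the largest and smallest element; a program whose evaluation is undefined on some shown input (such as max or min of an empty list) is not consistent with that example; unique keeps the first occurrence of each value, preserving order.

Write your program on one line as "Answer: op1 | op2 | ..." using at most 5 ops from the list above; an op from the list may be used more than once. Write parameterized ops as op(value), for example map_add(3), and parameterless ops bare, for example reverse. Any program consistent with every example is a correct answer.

drop(2) | filter_lt(7) | reverse | filter_even | sum

Check, running the answer program on each example:
  [-6, 27, 49] -> [49] -> [] -> [] -> [] -> 0
  [45, 17, 24, 32] -> [24, 32] -> [] -> [] -> [] -> 0
  [49, -3, 11, 29, -44, 1, 26] -> [11, 29, -44, 1, 26] -> [-44, 1] -> [1, -44] -> [-44] -> -44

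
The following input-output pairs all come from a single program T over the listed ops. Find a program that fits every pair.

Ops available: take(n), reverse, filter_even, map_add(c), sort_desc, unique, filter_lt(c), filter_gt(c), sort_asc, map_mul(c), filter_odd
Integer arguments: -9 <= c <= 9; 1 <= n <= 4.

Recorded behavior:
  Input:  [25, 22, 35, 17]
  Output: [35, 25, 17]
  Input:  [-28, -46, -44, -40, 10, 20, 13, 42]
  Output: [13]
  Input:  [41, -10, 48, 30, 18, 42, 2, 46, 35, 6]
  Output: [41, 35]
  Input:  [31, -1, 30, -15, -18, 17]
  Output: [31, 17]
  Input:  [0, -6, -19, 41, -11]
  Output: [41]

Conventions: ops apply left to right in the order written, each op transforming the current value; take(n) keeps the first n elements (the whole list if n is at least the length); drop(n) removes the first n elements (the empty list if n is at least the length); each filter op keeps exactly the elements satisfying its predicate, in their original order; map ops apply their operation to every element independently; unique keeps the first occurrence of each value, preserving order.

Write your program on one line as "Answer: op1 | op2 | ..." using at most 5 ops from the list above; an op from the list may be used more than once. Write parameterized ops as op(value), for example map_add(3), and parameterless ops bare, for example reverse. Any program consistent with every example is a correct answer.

filter_gt(-4) | sort_desc | filter_odd | filter_gt(5)

Check, running the answer program on each example:
  [25, 22, 35, 17] -> [25, 22, 35, 17] -> [35, 25, 22, 17] -> [35, 25, 17] -> [35, 25, 17]
  [-28, -46, -44, -40, 10, 20, 13, 42] -> [10, 20, 13, 42] -> [42, 20, 13, 10] -> [13] -> [13]
  [41, -10, 48, 30, 18, 42, 2, 46, 35, 6] -> [41, 48, 30, 18, 42, 2, 46, 35, 6] -> [48, 46, 42, 41, 35, 30, 18, 6, 2] -> [41, 35] -> [41, 35]
  [31, -1, 30, -15, -18, 17] -> [31, -1, 30, 17] -> [31, 30, 17, -1] -> [31, 17, -1] -> [31, 17]
  [0, -6, -19, 41, -11] -> [0, 41] -> [41, 0] -> [41] -> [41]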